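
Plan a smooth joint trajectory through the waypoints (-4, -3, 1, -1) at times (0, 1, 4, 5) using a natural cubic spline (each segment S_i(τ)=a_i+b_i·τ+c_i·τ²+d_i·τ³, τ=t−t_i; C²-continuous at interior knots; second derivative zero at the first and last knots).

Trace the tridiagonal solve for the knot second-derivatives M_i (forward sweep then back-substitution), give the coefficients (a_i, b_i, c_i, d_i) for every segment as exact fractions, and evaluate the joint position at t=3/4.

Δ: Δ0=1, Δ1=4/3, Δ2=-2
row 1: diag=8, rhs=2; c'=3/8, d'=1/4
row 2: denom=8−3·3/8=55/8; d'=(-20−3·1/4)/(55/8)=-166/55
back: M2=-166/55
back: M1=1/4−3/8·-166/55=76/55
M: M0=0, M1=76/55, M2=-166/55, M3=0
seg 0: a=-4, c=M0/2=0, d=(M1−M0)/(6·1)=38/165, b=Δ0−h0·(2M0+M1)/6=127/165
seg 1: a=-3, c=M1/2=38/55, d=(M2−M1)/(6·3)=-11/45, b=Δ1−h1·(2M1+M2)/6=241/165
seg 2: a=1, c=M2/2=-83/55, d=(M3−M2)/(6·1)=83/165, b=Δ2−h2·(2M2+M3)/6=-164/165
t_q=3/4 → seg 0, τ=3/4; S=-4+127/165·τ+0·τ²+38/165·τ³=-5853/1760

  seg 0: a=-4 b=127/165 c=0 d=38/165
  seg 1: a=-3 b=241/165 c=38/55 d=-11/45
  seg 2: a=1 b=-164/165 c=-83/55 d=83/165
S(3/4) = -5853/1760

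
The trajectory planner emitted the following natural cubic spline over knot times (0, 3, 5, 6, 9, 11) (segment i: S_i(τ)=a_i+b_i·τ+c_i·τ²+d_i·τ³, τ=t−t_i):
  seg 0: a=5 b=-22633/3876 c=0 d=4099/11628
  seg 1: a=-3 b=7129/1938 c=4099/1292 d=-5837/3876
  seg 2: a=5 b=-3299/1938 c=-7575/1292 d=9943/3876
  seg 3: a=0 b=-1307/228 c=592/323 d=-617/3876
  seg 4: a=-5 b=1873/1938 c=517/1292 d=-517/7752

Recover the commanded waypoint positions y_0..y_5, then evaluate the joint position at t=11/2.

y_0=5 y_1=-3 y_2=5 y_3=0 y_4=-5 y_5=-2
S(11/2) = 31047/10336

y_0 = S_0(0) = a_0 = 5
y_1 = S_1(0) = a_1 = -3
y_2 = S_2(0) = a_2 = 5
y_3 = S_3(0) = a_3 = 0
y_4 = S_4(0) = a_4 = -5
y_5 = S_4(2) = -2
t_q=11/2 is in segment 2 (τ=1/2); S_2(τ)=31047/10336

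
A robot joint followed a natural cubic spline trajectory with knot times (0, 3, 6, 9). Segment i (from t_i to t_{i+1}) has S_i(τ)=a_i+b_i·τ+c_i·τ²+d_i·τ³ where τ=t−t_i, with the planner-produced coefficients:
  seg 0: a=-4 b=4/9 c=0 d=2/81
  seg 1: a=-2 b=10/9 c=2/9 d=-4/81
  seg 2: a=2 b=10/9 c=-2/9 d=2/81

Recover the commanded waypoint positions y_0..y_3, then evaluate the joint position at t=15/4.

y_0=-4 y_1=-2 y_2=2 y_3=4
S(15/4) = -17/16

y_0 = S_0(0) = a_0 = -4
y_1 = S_1(0) = a_1 = -2
y_2 = S_2(0) = a_2 = 2
y_3 = S_2(3) = 4
t_q=15/4 is in segment 1 (τ=3/4); S_1(τ)=-17/16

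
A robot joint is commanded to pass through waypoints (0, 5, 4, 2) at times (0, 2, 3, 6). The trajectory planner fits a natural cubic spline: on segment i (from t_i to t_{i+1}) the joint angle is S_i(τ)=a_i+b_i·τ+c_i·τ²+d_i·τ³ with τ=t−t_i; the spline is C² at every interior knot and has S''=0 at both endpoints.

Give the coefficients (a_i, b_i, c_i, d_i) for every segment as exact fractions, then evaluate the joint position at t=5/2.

  seg 0: a=0 b=1045/282 c=0 d=-85/282
  seg 1: a=5 b=25/282 c=-85/47 d=203/282
  seg 2: a=4 b=-193/141 c=33/94 d=-11/282
S(5/2) = 3521/752

Δ: Δ0=5/2, Δ1=-1, Δ2=-2/3
row 1: diag=6, rhs=-21; c'=1/6, d'=-7/2
row 2: denom=8−1·1/6=47/6; d'=(2−1·-7/2)/(47/6)=33/47
back: M2=33/47
back: M1=-7/2−1/6·33/47=-170/47
M: M0=0, M1=-170/47, M2=33/47, M3=0
seg 0: a=0, c=M0/2=0, d=(M1−M0)/(6·2)=-85/282, b=Δ0−h0·(2M0+M1)/6=1045/282
seg 1: a=5, c=M1/2=-85/47, d=(M2−M1)/(6·1)=203/282, b=Δ1−h1·(2M1+M2)/6=25/282
seg 2: a=4, c=M2/2=33/94, d=(M3−M2)/(6·3)=-11/282, b=Δ2−h2·(2M2+M3)/6=-193/141
t_q=5/2 → seg 1, τ=1/2; S=5+25/282·τ+-85/47·τ²+203/282·τ³=3521/752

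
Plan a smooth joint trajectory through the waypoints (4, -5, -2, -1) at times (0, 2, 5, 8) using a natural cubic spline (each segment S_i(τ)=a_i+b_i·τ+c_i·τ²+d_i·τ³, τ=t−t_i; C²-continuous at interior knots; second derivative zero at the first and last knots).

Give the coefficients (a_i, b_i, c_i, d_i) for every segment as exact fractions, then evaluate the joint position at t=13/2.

Δ: Δ0=-9/2, Δ1=1, Δ2=1/3
row 1: diag=10, rhs=33; c'=3/10, d'=33/10
row 2: denom=12−3·3/10=111/10; d'=(-4−3·33/10)/(111/10)=-139/111
back: M2=-139/111
back: M1=33/10−3/10·-139/111=136/37
M: M0=0, M1=136/37, M2=-139/111, M3=0
seg 0: a=4, c=M0/2=0, d=(M1−M0)/(6·2)=34/111, b=Δ0−h0·(2M0+M1)/6=-1271/222
seg 1: a=-5, c=M1/2=68/37, d=(M2−M1)/(6·3)=-547/1998, b=Δ1−h1·(2M1+M2)/6=-455/222
seg 2: a=-2, c=M2/2=-139/222, d=(M3−M2)/(6·3)=139/1998, b=Δ2−h2·(2M2+M3)/6=176/111
t_q=13/2 → seg 2, τ=3/2; S=-2+176/111·τ+-139/222·τ²+139/1998·τ³=-471/592

  seg 0: a=4 b=-1271/222 c=0 d=34/111
  seg 1: a=-5 b=-455/222 c=68/37 d=-547/1998
  seg 2: a=-2 b=176/111 c=-139/222 d=139/1998
S(13/2) = -471/592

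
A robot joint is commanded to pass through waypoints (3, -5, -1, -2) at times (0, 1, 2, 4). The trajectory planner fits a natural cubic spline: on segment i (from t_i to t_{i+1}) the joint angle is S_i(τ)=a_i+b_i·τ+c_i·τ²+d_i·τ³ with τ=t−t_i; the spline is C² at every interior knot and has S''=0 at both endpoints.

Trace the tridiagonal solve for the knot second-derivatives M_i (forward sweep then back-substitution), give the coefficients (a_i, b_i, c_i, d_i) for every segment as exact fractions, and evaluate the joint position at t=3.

  seg 0: a=3 b=-521/46 c=0 d=153/46
  seg 1: a=-5 b=-31/23 c=459/46 d=-213/46
  seg 2: a=-1 b=217/46 c=-90/23 d=15/23
S(3) = 21/46

Δ: Δ0=-8, Δ1=4, Δ2=-1/2
row 1: diag=4, rhs=72; c'=1/4, d'=18
row 2: denom=6−1·1/4=23/4; d'=(-27−1·18)/(23/4)=-180/23
back: M2=-180/23
back: M1=18−1/4·-180/23=459/23
M: M0=0, M1=459/23, M2=-180/23, M3=0
seg 0: a=3, c=M0/2=0, d=(M1−M0)/(6·1)=153/46, b=Δ0−h0·(2M0+M1)/6=-521/46
seg 1: a=-5, c=M1/2=459/46, d=(M2−M1)/(6·1)=-213/46, b=Δ1−h1·(2M1+M2)/6=-31/23
seg 2: a=-1, c=M2/2=-90/23, d=(M3−M2)/(6·2)=15/23, b=Δ2−h2·(2M2+M3)/6=217/46
t_q=3 → seg 2, τ=1; S=-1+217/46·τ+-90/23·τ²+15/23·τ³=21/46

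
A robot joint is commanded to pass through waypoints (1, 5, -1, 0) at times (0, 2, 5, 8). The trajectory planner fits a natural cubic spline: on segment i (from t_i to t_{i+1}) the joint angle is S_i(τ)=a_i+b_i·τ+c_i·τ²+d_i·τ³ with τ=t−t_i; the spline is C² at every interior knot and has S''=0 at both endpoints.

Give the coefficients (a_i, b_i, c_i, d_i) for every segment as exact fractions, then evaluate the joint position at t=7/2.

  seg 0: a=1 b=332/111 c=0 d=-55/222
  seg 1: a=5 b=2/111 c=-55/37 d=271/999
  seg 2: a=-1 b=-175/111 c=106/111 d=-106/999
S(7/2) = 769/296

Δ: Δ0=2, Δ1=-2, Δ2=1/3
row 1: diag=10, rhs=-24; c'=3/10, d'=-12/5
row 2: denom=12−3·3/10=111/10; d'=(14−3·-12/5)/(111/10)=212/111
back: M2=212/111
back: M1=-12/5−3/10·212/111=-110/37
M: M0=0, M1=-110/37, M2=212/111, M3=0
seg 0: a=1, c=M0/2=0, d=(M1−M0)/(6·2)=-55/222, b=Δ0−h0·(2M0+M1)/6=332/111
seg 1: a=5, c=M1/2=-55/37, d=(M2−M1)/(6·3)=271/999, b=Δ1−h1·(2M1+M2)/6=2/111
seg 2: a=-1, c=M2/2=106/111, d=(M3−M2)/(6·3)=-106/999, b=Δ2−h2·(2M2+M3)/6=-175/111
t_q=7/2 → seg 1, τ=3/2; S=5+2/111·τ+-55/37·τ²+271/999·τ³=769/296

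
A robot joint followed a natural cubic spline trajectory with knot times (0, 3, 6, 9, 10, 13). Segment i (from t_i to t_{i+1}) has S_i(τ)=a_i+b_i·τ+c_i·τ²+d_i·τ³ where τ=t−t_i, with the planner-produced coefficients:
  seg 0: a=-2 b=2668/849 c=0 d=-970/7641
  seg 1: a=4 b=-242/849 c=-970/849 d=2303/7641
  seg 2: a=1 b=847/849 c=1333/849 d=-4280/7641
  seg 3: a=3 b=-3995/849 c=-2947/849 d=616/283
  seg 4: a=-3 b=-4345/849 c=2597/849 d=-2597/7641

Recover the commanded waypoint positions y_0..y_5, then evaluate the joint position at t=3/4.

y_0 = S_0(0) = a_0 = -2
y_1 = S_1(0) = a_1 = 4
y_2 = S_2(0) = a_2 = 1
y_3 = S_3(0) = a_3 = 3
y_4 = S_4(0) = a_4 = -3
y_5 = S_4(3) = 0
t_q=3/4 is in segment 0 (τ=3/4); S_0(τ)=2747/9056

y_0=-2 y_1=4 y_2=1 y_3=3 y_4=-3 y_5=0
S(3/4) = 2747/9056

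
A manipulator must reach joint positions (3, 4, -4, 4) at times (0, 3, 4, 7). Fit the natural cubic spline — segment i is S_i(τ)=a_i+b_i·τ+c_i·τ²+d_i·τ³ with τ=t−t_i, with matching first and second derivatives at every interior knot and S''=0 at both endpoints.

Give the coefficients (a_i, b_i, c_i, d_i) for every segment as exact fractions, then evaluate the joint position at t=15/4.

  seg 0: a=3 b=253/63 c=0 d=-232/567
  seg 1: a=4 b=-443/63 c=-232/63 d=19/7
  seg 2: a=-4 b=-394/63 c=281/63 d=-281/567
S(15/4) = -2957/1344

Δ: Δ0=1/3, Δ1=-8, Δ2=8/3
row 1: diag=8, rhs=-50; c'=1/8, d'=-25/4
row 2: denom=8−1·1/8=63/8; d'=(64−1·-25/4)/(63/8)=562/63
back: M2=562/63
back: M1=-25/4−1/8·562/63=-464/63
M: M0=0, M1=-464/63, M2=562/63, M3=0
seg 0: a=3, c=M0/2=0, d=(M1−M0)/(6·3)=-232/567, b=Δ0−h0·(2M0+M1)/6=253/63
seg 1: a=4, c=M1/2=-232/63, d=(M2−M1)/(6·1)=19/7, b=Δ1−h1·(2M1+M2)/6=-443/63
seg 2: a=-4, c=M2/2=281/63, d=(M3−M2)/(6·3)=-281/567, b=Δ2−h2·(2M2+M3)/6=-394/63
t_q=15/4 → seg 1, τ=3/4; S=4+-443/63·τ+-232/63·τ²+19/7·τ³=-2957/1344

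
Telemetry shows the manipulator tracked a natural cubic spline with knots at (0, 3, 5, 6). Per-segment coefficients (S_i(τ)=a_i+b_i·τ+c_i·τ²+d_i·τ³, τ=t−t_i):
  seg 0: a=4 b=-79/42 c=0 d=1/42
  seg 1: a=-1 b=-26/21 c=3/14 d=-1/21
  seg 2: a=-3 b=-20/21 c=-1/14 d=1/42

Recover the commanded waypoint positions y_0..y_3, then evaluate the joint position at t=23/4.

y_0 = S_0(0) = a_0 = 4
y_1 = S_1(0) = a_1 = -1
y_2 = S_2(0) = a_2 = -3
y_3 = S_2(1) = -4
t_q=23/4 is in segment 2 (τ=3/4); S_2(τ)=-3355/896

y_0=4 y_1=-1 y_2=-3 y_3=-4
S(23/4) = -3355/896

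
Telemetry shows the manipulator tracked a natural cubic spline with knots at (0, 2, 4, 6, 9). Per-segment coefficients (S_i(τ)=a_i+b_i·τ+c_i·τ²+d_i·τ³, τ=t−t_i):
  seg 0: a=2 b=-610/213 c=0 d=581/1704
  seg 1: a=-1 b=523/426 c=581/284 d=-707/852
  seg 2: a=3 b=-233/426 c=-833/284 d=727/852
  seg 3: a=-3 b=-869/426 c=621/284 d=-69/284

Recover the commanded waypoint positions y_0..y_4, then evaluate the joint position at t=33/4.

y_0=2 y_1=-1 y_2=3 y_3=-3 y_4=4
S(33/4) = 12951/18176

y_0 = S_0(0) = a_0 = 2
y_1 = S_1(0) = a_1 = -1
y_2 = S_2(0) = a_2 = 3
y_3 = S_3(0) = a_3 = -3
y_4 = S_3(3) = 4
t_q=33/4 is in segment 3 (τ=9/4); S_3(τ)=12951/18176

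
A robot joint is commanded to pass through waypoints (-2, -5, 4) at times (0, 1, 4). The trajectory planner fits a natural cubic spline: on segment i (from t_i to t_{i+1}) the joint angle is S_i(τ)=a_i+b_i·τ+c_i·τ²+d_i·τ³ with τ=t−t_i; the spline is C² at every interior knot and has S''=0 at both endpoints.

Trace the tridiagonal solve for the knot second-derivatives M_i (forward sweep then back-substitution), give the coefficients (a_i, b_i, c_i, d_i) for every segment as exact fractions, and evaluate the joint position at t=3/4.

  seg 0: a=-2 b=-15/4 c=0 d=3/4
  seg 1: a=-5 b=-3/2 c=9/4 d=-1/4
S(3/4) = -1151/256

Δ: Δ0=-3, Δ1=3
row 1: diag=8, rhs=36; c'=3/8, d'=9/2
back: M1=9/2
M: M0=0, M1=9/2, M2=0
seg 0: a=-2, c=M0/2=0, d=(M1−M0)/(6·1)=3/4, b=Δ0−h0·(2M0+M1)/6=-15/4
seg 1: a=-5, c=M1/2=9/4, d=(M2−M1)/(6·3)=-1/4, b=Δ1−h1·(2M1+M2)/6=-3/2
t_q=3/4 → seg 0, τ=3/4; S=-2+-15/4·τ+0·τ²+3/4·τ³=-1151/256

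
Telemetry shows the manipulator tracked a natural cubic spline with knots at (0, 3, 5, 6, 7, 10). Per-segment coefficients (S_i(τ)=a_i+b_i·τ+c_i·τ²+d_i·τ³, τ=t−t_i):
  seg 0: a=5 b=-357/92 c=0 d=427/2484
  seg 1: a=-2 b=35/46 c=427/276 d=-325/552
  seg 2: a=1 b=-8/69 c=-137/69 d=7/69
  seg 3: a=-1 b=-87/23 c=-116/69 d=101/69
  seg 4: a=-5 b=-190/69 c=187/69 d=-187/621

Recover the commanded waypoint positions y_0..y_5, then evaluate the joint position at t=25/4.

y_0 = S_0(0) = a_0 = 5
y_1 = S_1(0) = a_1 = -2
y_2 = S_2(0) = a_2 = 1
y_3 = S_3(0) = a_3 = -1
y_4 = S_4(0) = a_4 = -5
y_5 = S_4(3) = 3
t_q=25/4 is in segment 3 (τ=1/4); S_3(τ)=-2985/1472

y_0=5 y_1=-2 y_2=1 y_3=-1 y_4=-5 y_5=3
S(25/4) = -2985/1472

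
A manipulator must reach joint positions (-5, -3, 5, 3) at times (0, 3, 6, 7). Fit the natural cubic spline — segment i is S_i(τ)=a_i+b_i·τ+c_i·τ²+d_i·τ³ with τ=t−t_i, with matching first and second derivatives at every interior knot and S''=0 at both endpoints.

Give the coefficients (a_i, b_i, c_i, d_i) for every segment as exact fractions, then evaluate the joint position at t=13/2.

  seg 0: a=-5 b=-32/87 c=0 d=10/87
  seg 1: a=-3 b=238/87 c=30/29 d=-92/261
  seg 2: a=5 b=-50/87 c=-62/29 d=62/87
S(13/2) = 495/116

Δ: Δ0=2/3, Δ1=8/3, Δ2=-2
row 1: diag=12, rhs=12; c'=1/4, d'=1
row 2: denom=8−3·1/4=29/4; d'=(-28−3·1)/(29/4)=-124/29
back: M2=-124/29
back: M1=1−1/4·-124/29=60/29
M: M0=0, M1=60/29, M2=-124/29, M3=0
seg 0: a=-5, c=M0/2=0, d=(M1−M0)/(6·3)=10/87, b=Δ0−h0·(2M0+M1)/6=-32/87
seg 1: a=-3, c=M1/2=30/29, d=(M2−M1)/(6·3)=-92/261, b=Δ1−h1·(2M1+M2)/6=238/87
seg 2: a=5, c=M2/2=-62/29, d=(M3−M2)/(6·1)=62/87, b=Δ2−h2·(2M2+M3)/6=-50/87
t_q=13/2 → seg 2, τ=1/2; S=5+-50/87·τ+-62/29·τ²+62/87·τ³=495/116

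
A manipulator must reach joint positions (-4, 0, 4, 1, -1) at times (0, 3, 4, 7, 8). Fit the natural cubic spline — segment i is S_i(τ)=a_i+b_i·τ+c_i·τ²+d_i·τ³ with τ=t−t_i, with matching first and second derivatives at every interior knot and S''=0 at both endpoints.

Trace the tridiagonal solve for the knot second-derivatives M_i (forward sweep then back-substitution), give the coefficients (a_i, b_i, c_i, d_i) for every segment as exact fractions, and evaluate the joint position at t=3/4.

  seg 0: a=-4 b=25/432 c=0 d=551/3888
  seg 1: a=0 b=839/216 c=551/432 d=-167/144
  seg 2: a=4 b=1277/432 c=-119/54 d=1147/3888
  seg 3: a=1 b=-497/216 c=65/144 d=-65/432
S(3/4) = -11971/3072

Δ: Δ0=4/3, Δ1=4, Δ2=-1, Δ3=-2
row 1: diag=8, rhs=16; c'=1/8, d'=2
row 2: denom=8−1·1/8=63/8; d'=(-30−1·2)/(63/8)=-256/63
row 3: denom=8−3·8/21=48/7; d'=(-6−3·-256/63)/(48/7)=65/72
back: M3=65/72
back: M2=-256/63−8/21·65/72=-119/27
back: M1=2−1/8·-119/27=551/216
M: M0=0, M1=551/216, M2=-119/27, M3=65/72, M4=0
seg 0: a=-4, c=M0/2=0, d=(M1−M0)/(6·3)=551/3888, b=Δ0−h0·(2M0+M1)/6=25/432
seg 1: a=0, c=M1/2=551/432, d=(M2−M1)/(6·1)=-167/144, b=Δ1−h1·(2M1+M2)/6=839/216
seg 2: a=4, c=M2/2=-119/54, d=(M3−M2)/(6·3)=1147/3888, b=Δ2−h2·(2M2+M3)/6=1277/432
seg 3: a=1, c=M3/2=65/144, d=(M4−M3)/(6·1)=-65/432, b=Δ3−h3·(2M3+M4)/6=-497/216
t_q=3/4 → seg 0, τ=3/4; S=-4+25/432·τ+0·τ²+551/3888·τ³=-11971/3072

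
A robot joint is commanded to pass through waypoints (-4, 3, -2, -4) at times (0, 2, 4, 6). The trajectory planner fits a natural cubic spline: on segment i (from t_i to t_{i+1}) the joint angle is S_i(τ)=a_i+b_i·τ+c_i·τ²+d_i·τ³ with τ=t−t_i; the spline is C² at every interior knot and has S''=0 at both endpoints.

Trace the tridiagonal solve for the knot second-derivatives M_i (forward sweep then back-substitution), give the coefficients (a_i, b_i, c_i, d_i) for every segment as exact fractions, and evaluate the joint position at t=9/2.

Δ: Δ0=7/2, Δ1=-5/2, Δ2=-1
row 1: diag=8, rhs=-36; c'=1/4, d'=-9/2
row 2: denom=8−2·1/4=15/2; d'=(9−2·-9/2)/(15/2)=12/5
back: M2=12/5
back: M1=-9/2−1/4·12/5=-51/10
M: M0=0, M1=-51/10, M2=12/5, M3=0
seg 0: a=-4, c=M0/2=0, d=(M1−M0)/(6·2)=-17/40, b=Δ0−h0·(2M0+M1)/6=26/5
seg 1: a=3, c=M1/2=-51/20, d=(M2−M1)/(6·2)=5/8, b=Δ1−h1·(2M1+M2)/6=1/10
seg 2: a=-2, c=M2/2=6/5, d=(M3−M2)/(6·2)=-1/5, b=Δ2−h2·(2M2+M3)/6=-13/5
t_q=9/2 → seg 2, τ=1/2; S=-2+-13/5·τ+6/5·τ²+-1/5·τ³=-121/40

  seg 0: a=-4 b=26/5 c=0 d=-17/40
  seg 1: a=3 b=1/10 c=-51/20 d=5/8
  seg 2: a=-2 b=-13/5 c=6/5 d=-1/5
S(9/2) = -121/40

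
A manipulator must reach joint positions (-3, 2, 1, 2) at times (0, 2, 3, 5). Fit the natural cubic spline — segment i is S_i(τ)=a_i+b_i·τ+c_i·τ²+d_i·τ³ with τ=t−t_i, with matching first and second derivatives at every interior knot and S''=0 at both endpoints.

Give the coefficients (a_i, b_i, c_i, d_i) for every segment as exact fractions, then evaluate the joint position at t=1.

  seg 0: a=-3 b=53/14 c=0 d=-9/28
  seg 1: a=2 b=-1/14 c=-27/14 d=1
  seg 2: a=1 b=-13/14 c=15/14 d=-5/28
S(1) = 13/28

Δ: Δ0=5/2, Δ1=-1, Δ2=1/2
row 1: diag=6, rhs=-21; c'=1/6, d'=-7/2
row 2: denom=6−1·1/6=35/6; d'=(9−1·-7/2)/(35/6)=15/7
back: M2=15/7
back: M1=-7/2−1/6·15/7=-27/7
M: M0=0, M1=-27/7, M2=15/7, M3=0
seg 0: a=-3, c=M0/2=0, d=(M1−M0)/(6·2)=-9/28, b=Δ0−h0·(2M0+M1)/6=53/14
seg 1: a=2, c=M1/2=-27/14, d=(M2−M1)/(6·1)=1, b=Δ1−h1·(2M1+M2)/6=-1/14
seg 2: a=1, c=M2/2=15/14, d=(M3−M2)/(6·2)=-5/28, b=Δ2−h2·(2M2+M3)/6=-13/14
t_q=1 → seg 0, τ=1; S=-3+53/14·τ+0·τ²+-9/28·τ³=13/28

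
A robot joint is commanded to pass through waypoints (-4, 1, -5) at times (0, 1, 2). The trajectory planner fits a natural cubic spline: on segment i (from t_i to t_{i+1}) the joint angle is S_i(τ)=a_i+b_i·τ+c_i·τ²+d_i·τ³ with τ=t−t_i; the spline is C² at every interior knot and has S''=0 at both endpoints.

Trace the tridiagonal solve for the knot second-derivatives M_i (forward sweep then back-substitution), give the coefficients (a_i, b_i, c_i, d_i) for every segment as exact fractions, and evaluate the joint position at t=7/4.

  seg 0: a=-4 b=31/4 c=0 d=-11/4
  seg 1: a=1 b=-1/2 c=-33/4 d=11/4
S(7/4) = -731/256

Δ: Δ0=5, Δ1=-6
row 1: diag=4, rhs=-66; c'=1/4, d'=-33/2
back: M1=-33/2
M: M0=0, M1=-33/2, M2=0
seg 0: a=-4, c=M0/2=0, d=(M1−M0)/(6·1)=-11/4, b=Δ0−h0·(2M0+M1)/6=31/4
seg 1: a=1, c=M1/2=-33/4, d=(M2−M1)/(6·1)=11/4, b=Δ1−h1·(2M1+M2)/6=-1/2
t_q=7/4 → seg 1, τ=3/4; S=1+-1/2·τ+-33/4·τ²+11/4·τ³=-731/256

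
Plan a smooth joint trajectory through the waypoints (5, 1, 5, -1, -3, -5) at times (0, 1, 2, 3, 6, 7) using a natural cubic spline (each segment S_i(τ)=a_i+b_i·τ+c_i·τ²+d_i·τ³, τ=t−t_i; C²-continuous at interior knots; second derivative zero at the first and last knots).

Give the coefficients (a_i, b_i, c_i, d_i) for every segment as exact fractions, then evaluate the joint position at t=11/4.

  seg 0: a=5 b=-16394/2379 c=0 d=6878/2379
  seg 1: a=1 b=4240/2379 c=6878/793 d=-15358/2379
  seg 2: a=5 b=-566/2379 c=-8480/793 d=11732/2379
  seg 3: a=-1 b=-1250/183 c=3252/793 d=-4868/7137
  seg 4: a=-3 b=-1526/2379 c=-1616/793 d=1616/2379
S(11/4) = 11253/12688

Δ: Δ0=-4, Δ1=4, Δ2=-6, Δ3=-2/3, Δ4=-2
row 1: diag=4, rhs=48; c'=1/4, d'=12
row 2: denom=4−1·1/4=15/4; d'=(-60−1·12)/(15/4)=-96/5
row 3: denom=8−1·4/15=116/15; d'=(32−1·-96/5)/(116/15)=192/29
row 4: denom=8−3·45/116=793/116; d'=(-8−3·192/29)/(793/116)=-3232/793
back: M4=-3232/793
back: M3=192/29−45/116·-3232/793=6504/793
back: M2=-96/5−4/15·6504/793=-16960/793
back: M1=12−1/4·-16960/793=13756/793
M: M0=0, M1=13756/793, M2=-16960/793, M3=6504/793, M4=-3232/793, M5=0
seg 0: a=5, c=M0/2=0, d=(M1−M0)/(6·1)=6878/2379, b=Δ0−h0·(2M0+M1)/6=-16394/2379
seg 1: a=1, c=M1/2=6878/793, d=(M2−M1)/(6·1)=-15358/2379, b=Δ1−h1·(2M1+M2)/6=4240/2379
seg 2: a=5, c=M2/2=-8480/793, d=(M3−M2)/(6·1)=11732/2379, b=Δ2−h2·(2M2+M3)/6=-566/2379
seg 3: a=-1, c=M3/2=3252/793, d=(M4−M3)/(6·3)=-4868/7137, b=Δ3−h3·(2M3+M4)/6=-1250/183
seg 4: a=-3, c=M4/2=-1616/793, d=(M5−M4)/(6·1)=1616/2379, b=Δ4−h4·(2M4+M5)/6=-1526/2379
t_q=11/4 → seg 2, τ=3/4; S=5+-566/2379·τ+-8480/793·τ²+11732/2379·τ³=11253/12688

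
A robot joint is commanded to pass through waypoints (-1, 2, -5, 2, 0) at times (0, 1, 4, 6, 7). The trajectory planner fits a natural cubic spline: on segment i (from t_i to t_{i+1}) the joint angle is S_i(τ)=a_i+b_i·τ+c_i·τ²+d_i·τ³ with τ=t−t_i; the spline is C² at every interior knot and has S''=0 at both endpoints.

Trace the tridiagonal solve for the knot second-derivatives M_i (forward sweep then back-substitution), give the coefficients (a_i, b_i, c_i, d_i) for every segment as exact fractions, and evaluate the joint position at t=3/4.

Δ: Δ0=3, Δ1=-7/3, Δ2=7/2, Δ3=-2
row 1: diag=8, rhs=-32; c'=3/8, d'=-4
row 2: denom=10−3·3/8=71/8; d'=(35−3·-4)/(71/8)=376/71
row 3: denom=6−2·16/71=394/71; d'=(-33−2·376/71)/(394/71)=-3095/394
back: M3=-3095/394
back: M2=376/71−16/71·-3095/394=1392/197
back: M1=-4−3/8·1392/197=-1310/197
M: M0=0, M1=-1310/197, M2=1392/197, M3=-3095/394, M4=0
seg 0: a=-1, c=M0/2=0, d=(M1−M0)/(6·1)=-655/591, b=Δ0−h0·(2M0+M1)/6=2428/591
seg 1: a=2, c=M1/2=-655/197, d=(M2−M1)/(6·3)=1351/1773, b=Δ1−h1·(2M1+M2)/6=463/591
seg 2: a=-5, c=M2/2=696/197, d=(M3−M2)/(6·2)=-5879/4728, b=Δ2−h2·(2M2+M3)/6=832/591
seg 3: a=2, c=M3/2=-3095/788, d=(M4−M3)/(6·1)=3095/2364, b=Δ3−h3·(2M3+M4)/6=731/1182
t_q=3/4 → seg 0, τ=3/4; S=-1+2428/591·τ+0·τ²+-655/591·τ³=20345/12608

  seg 0: a=-1 b=2428/591 c=0 d=-655/591
  seg 1: a=2 b=463/591 c=-655/197 d=1351/1773
  seg 2: a=-5 b=832/591 c=696/197 d=-5879/4728
  seg 3: a=2 b=731/1182 c=-3095/788 d=3095/2364
S(3/4) = 20345/12608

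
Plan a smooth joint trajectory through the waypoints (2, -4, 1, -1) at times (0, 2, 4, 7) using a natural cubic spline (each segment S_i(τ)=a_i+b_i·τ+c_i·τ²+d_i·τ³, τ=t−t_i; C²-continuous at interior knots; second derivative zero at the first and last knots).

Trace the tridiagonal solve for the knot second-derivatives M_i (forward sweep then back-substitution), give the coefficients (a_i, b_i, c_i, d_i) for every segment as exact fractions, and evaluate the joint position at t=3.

  seg 0: a=2 b=-263/57 c=0 d=23/57
  seg 1: a=-4 b=13/57 c=46/19 d=-293/456
  seg 2: a=1 b=251/114 c=-109/76 d=109/684
S(3) = -303/152

Δ: Δ0=-3, Δ1=5/2, Δ2=-2/3
row 1: diag=8, rhs=33; c'=1/4, d'=33/8
row 2: denom=10−2·1/4=19/2; d'=(-19−2·33/8)/(19/2)=-109/38
back: M2=-109/38
back: M1=33/8−1/4·-109/38=92/19
M: M0=0, M1=92/19, M2=-109/38, M3=0
seg 0: a=2, c=M0/2=0, d=(M1−M0)/(6·2)=23/57, b=Δ0−h0·(2M0+M1)/6=-263/57
seg 1: a=-4, c=M1/2=46/19, d=(M2−M1)/(6·2)=-293/456, b=Δ1−h1·(2M1+M2)/6=13/57
seg 2: a=1, c=M2/2=-109/76, d=(M3−M2)/(6·3)=109/684, b=Δ2−h2·(2M2+M3)/6=251/114
t_q=3 → seg 1, τ=1; S=-4+13/57·τ+46/19·τ²+-293/456·τ³=-303/152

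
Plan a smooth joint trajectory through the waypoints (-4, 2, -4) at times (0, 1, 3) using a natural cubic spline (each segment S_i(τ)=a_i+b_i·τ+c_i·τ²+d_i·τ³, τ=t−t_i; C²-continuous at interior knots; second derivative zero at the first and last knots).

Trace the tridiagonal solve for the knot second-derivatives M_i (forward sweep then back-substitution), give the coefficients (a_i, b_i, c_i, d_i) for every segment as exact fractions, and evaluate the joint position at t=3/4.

Δ: Δ0=6, Δ1=-3
row 1: diag=6, rhs=-54; c'=1/3, d'=-9
back: M1=-9
M: M0=0, M1=-9, M2=0
seg 0: a=-4, c=M0/2=0, d=(M1−M0)/(6·1)=-3/2, b=Δ0−h0·(2M0+M1)/6=15/2
seg 1: a=2, c=M1/2=-9/2, d=(M2−M1)/(6·2)=3/4, b=Δ1−h1·(2M1+M2)/6=3
t_q=3/4 → seg 0, τ=3/4; S=-4+15/2·τ+0·τ²+-3/2·τ³=127/128

  seg 0: a=-4 b=15/2 c=0 d=-3/2
  seg 1: a=2 b=3 c=-9/2 d=3/4
S(3/4) = 127/128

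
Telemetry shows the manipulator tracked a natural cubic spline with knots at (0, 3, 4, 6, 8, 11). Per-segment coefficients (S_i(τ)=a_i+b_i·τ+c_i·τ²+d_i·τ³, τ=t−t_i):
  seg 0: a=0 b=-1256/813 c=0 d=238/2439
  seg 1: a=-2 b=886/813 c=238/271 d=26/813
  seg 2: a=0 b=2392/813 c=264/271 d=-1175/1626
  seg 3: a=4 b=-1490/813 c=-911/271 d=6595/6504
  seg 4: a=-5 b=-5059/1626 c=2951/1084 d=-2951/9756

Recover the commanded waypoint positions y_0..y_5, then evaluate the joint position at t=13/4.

y_0=0 y_1=-2 y_2=0 y_3=4 y_4=-5 y_5=2
S(13/4) = -14501/8672

y_0 = S_0(0) = a_0 = 0
y_1 = S_1(0) = a_1 = -2
y_2 = S_2(0) = a_2 = 0
y_3 = S_3(0) = a_3 = 4
y_4 = S_4(0) = a_4 = -5
y_5 = S_4(3) = 2
t_q=13/4 is in segment 1 (τ=1/4); S_1(τ)=-14501/8672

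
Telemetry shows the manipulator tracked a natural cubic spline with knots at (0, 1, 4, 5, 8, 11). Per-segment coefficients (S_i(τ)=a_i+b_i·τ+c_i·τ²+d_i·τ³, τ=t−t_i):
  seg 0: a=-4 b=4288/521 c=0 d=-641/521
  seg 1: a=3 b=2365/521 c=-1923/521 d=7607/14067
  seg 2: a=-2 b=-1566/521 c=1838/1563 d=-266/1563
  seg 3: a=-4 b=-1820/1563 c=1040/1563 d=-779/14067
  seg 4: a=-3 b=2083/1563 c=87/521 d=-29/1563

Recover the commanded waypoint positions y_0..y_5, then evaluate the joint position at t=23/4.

y_0 = S_0(0) = a_0 = -4
y_1 = S_1(0) = a_1 = 3
y_2 = S_2(0) = a_2 = -2
y_3 = S_3(0) = a_3 = -4
y_4 = S_4(0) = a_4 = -3
y_5 = S_4(3) = 2
t_q=23/4 is in segment 3 (τ=3/4); S_3(τ)=-150795/33344

y_0=-4 y_1=3 y_2=-2 y_3=-4 y_4=-3 y_5=2
S(23/4) = -150795/33344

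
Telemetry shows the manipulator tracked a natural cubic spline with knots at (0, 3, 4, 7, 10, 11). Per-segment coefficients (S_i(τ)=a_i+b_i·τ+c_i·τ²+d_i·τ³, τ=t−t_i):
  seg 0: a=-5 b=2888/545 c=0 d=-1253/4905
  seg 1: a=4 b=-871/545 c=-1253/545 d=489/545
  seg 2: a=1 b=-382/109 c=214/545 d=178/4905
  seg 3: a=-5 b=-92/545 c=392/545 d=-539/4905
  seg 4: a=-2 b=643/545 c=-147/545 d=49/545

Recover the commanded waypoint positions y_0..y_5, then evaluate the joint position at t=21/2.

y_0=-5 y_1=4 y_2=1 y_3=-5 y_4=-2 y_5=-1
S(21/2) = -6393/4360

y_0 = S_0(0) = a_0 = -5
y_1 = S_1(0) = a_1 = 4
y_2 = S_2(0) = a_2 = 1
y_3 = S_3(0) = a_3 = -5
y_4 = S_4(0) = a_4 = -2
y_5 = S_4(1) = -1
t_q=21/2 is in segment 4 (τ=1/2); S_4(τ)=-6393/4360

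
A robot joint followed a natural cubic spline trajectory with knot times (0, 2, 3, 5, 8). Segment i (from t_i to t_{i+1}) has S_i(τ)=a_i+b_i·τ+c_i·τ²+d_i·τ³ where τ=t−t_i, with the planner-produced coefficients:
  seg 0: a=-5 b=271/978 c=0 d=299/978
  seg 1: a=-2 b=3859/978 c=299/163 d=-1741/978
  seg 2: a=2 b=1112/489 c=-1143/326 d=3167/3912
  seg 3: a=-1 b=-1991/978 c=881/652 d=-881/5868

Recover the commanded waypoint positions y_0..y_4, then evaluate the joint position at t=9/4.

y_0=-5 y_1=-2 y_2=2 y_3=-1 y_4=1
S(9/4) = -19335/20864

y_0 = S_0(0) = a_0 = -5
y_1 = S_1(0) = a_1 = -2
y_2 = S_2(0) = a_2 = 2
y_3 = S_3(0) = a_3 = -1
y_4 = S_3(3) = 1
t_q=9/4 is in segment 1 (τ=1/4); S_1(τ)=-19335/20864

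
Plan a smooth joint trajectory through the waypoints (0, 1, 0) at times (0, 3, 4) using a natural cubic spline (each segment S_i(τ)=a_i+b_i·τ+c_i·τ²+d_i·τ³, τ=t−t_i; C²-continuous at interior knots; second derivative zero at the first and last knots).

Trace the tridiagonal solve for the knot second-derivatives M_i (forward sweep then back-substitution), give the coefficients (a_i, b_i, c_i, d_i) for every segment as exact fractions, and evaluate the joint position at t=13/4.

  seg 0: a=0 b=5/6 c=0 d=-1/18
  seg 1: a=1 b=-2/3 c=-1/2 d=1/6
S(13/4) = 103/128

Δ: Δ0=1/3, Δ1=-1
row 1: diag=8, rhs=-8; c'=1/8, d'=-1
back: M1=-1
M: M0=0, M1=-1, M2=0
seg 0: a=0, c=M0/2=0, d=(M1−M0)/(6·3)=-1/18, b=Δ0−h0·(2M0+M1)/6=5/6
seg 1: a=1, c=M1/2=-1/2, d=(M2−M1)/(6·1)=1/6, b=Δ1−h1·(2M1+M2)/6=-2/3
t_q=13/4 → seg 1, τ=1/4; S=1+-2/3·τ+-1/2·τ²+1/6·τ³=103/128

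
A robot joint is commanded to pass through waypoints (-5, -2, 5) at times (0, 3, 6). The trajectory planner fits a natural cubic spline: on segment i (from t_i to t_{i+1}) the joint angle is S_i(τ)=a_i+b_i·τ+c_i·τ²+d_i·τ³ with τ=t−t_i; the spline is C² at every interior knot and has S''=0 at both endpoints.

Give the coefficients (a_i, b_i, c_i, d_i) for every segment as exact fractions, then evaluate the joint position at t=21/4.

Δ: Δ0=1, Δ1=7/3
row 1: diag=12, rhs=8; c'=1/4, d'=2/3
back: M1=2/3
M: M0=0, M1=2/3, M2=0
seg 0: a=-5, c=M0/2=0, d=(M1−M0)/(6·3)=1/27, b=Δ0−h0·(2M0+M1)/6=2/3
seg 1: a=-2, c=M1/2=1/3, d=(M2−M1)/(6·3)=-1/27, b=Δ1−h1·(2M1+M2)/6=5/3
t_q=21/4 → seg 1, τ=9/4; S=-2+5/3·τ+1/3·τ²+-1/27·τ³=193/64

  seg 0: a=-5 b=2/3 c=0 d=1/27
  seg 1: a=-2 b=5/3 c=1/3 d=-1/27
S(21/4) = 193/64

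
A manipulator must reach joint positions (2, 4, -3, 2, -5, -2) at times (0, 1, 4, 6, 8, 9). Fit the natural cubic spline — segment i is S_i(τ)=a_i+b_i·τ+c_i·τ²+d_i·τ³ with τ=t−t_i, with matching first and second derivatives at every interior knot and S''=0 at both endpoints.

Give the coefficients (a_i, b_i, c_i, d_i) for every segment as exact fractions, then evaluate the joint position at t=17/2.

Δ: Δ0=2, Δ1=-7/3, Δ2=5/2, Δ3=-7/2, Δ4=3
row 1: diag=8, rhs=-26; c'=3/8, d'=-13/4
row 2: denom=10−3·3/8=71/8; d'=(29−3·-13/4)/(71/8)=310/71
row 3: denom=8−2·16/71=536/71; d'=(-36−2·310/71)/(536/71)=-397/67
row 4: denom=6−2·71/268=733/134; d'=(39−2·-397/67)/(733/134)=6814/733
back: M4=6814/733
back: M3=-397/67−71/268·6814/733=-12297/1466
back: M2=310/71−16/71·-12297/1466=4586/733
back: M1=-13/4−3/8·4586/733=-4102/733
M: M0=0, M1=-4102/733, M2=4586/733, M3=-12297/1466, M4=6814/733, M5=0
seg 0: a=2, c=M0/2=0, d=(M1−M0)/(6·1)=-2051/2199, b=Δ0−h0·(2M0+M1)/6=6449/2199
seg 1: a=4, c=M1/2=-2051/733, d=(M2−M1)/(6·3)=1448/2199, b=Δ1−h1·(2M1+M2)/6=296/2199
seg 2: a=-3, c=M2/2=2293/733, d=(M3−M2)/(6·2)=-21469/17592, b=Δ2−h2·(2M2+M3)/6=2474/2199
seg 3: a=2, c=M3/2=-12297/2932, d=(M4−M3)/(6·2)=25925/17592, b=Δ3−h3·(2M3+M4)/6=-4427/4398
seg 4: a=-5, c=M4/2=3407/733, d=(M5−M4)/(6·1)=-3407/2199, b=Δ4−h4·(2M4+M5)/6=-217/2199
t_q=17/2 → seg 4, τ=1/2; S=-5+-217/2199·τ+3407/733·τ²+-3407/2199·τ³=-23931/5864

  seg 0: a=2 b=6449/2199 c=0 d=-2051/2199
  seg 1: a=4 b=296/2199 c=-2051/733 d=1448/2199
  seg 2: a=-3 b=2474/2199 c=2293/733 d=-21469/17592
  seg 3: a=2 b=-4427/4398 c=-12297/2932 d=25925/17592
  seg 4: a=-5 b=-217/2199 c=3407/733 d=-3407/2199
S(17/2) = -23931/5864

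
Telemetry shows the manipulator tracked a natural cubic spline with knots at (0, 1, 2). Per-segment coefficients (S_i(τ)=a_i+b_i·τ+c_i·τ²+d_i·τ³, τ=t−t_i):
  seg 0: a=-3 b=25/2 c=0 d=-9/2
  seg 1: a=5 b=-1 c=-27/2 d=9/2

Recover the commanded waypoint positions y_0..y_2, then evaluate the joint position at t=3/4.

y_0 = S_0(0) = a_0 = -3
y_1 = S_1(0) = a_1 = 5
y_2 = S_1(1) = -5
t_q=3/4 is in segment 0 (τ=3/4); S_0(τ)=573/128

y_0=-3 y_1=5 y_2=-5
S(3/4) = 573/128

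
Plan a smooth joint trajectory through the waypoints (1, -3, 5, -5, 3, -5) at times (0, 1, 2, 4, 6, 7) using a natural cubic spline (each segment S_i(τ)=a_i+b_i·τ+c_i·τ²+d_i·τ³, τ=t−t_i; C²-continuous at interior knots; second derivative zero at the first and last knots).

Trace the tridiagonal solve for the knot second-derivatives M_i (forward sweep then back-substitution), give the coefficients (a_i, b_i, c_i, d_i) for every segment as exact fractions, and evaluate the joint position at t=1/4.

  seg 0: a=1 b=-1818/229 c=0 d=902/229
  seg 1: a=-3 b=888/229 c=2706/229 d=-1762/229
  seg 2: a=5 b=1014/229 c=-2580/229 d=3001/916
  seg 3: a=-5 b=-303/229 c=3843/458 d=-656/229
  seg 4: a=3 b=-489/229 c=-4029/458 d=1343/458
S(1/4) = -6765/7328

Δ: Δ0=-4, Δ1=8, Δ2=-5, Δ3=4, Δ4=-8
row 1: diag=4, rhs=72; c'=1/4, d'=18
row 2: denom=6−1·1/4=23/4; d'=(-78−1·18)/(23/4)=-384/23
row 3: denom=8−2·8/23=168/23; d'=(54−2·-384/23)/(168/23)=335/28
row 4: denom=6−2·23/84=229/42; d'=(-72−2·335/28)/(229/42)=-4029/229
back: M4=-4029/229
back: M3=335/28−23/84·-4029/229=3843/229
back: M2=-384/23−8/23·3843/229=-5160/229
back: M1=18−1/4·-5160/229=5412/229
M: M0=0, M1=5412/229, M2=-5160/229, M3=3843/229, M4=-4029/229, M5=0
seg 0: a=1, c=M0/2=0, d=(M1−M0)/(6·1)=902/229, b=Δ0−h0·(2M0+M1)/6=-1818/229
seg 1: a=-3, c=M1/2=2706/229, d=(M2−M1)/(6·1)=-1762/229, b=Δ1−h1·(2M1+M2)/6=888/229
seg 2: a=5, c=M2/2=-2580/229, d=(M3−M2)/(6·2)=3001/916, b=Δ2−h2·(2M2+M3)/6=1014/229
seg 3: a=-5, c=M3/2=3843/458, d=(M4−M3)/(6·2)=-656/229, b=Δ3−h3·(2M3+M4)/6=-303/229
seg 4: a=3, c=M4/2=-4029/458, d=(M5−M4)/(6·1)=1343/458, b=Δ4−h4·(2M4+M5)/6=-489/229
t_q=1/4 → seg 0, τ=1/4; S=1+-1818/229·τ+0·τ²+902/229·τ³=-6765/7328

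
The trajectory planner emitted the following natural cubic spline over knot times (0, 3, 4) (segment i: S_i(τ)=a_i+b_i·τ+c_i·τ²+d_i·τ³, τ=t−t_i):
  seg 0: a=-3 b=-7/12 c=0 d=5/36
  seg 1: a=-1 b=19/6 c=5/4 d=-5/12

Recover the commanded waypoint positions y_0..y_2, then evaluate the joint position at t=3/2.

y_0 = S_0(0) = a_0 = -3
y_1 = S_1(0) = a_1 = -1
y_2 = S_1(1) = 3
t_q=3/2 is in segment 0 (τ=3/2); S_0(τ)=-109/32

y_0=-3 y_1=-1 y_2=3
S(3/2) = -109/32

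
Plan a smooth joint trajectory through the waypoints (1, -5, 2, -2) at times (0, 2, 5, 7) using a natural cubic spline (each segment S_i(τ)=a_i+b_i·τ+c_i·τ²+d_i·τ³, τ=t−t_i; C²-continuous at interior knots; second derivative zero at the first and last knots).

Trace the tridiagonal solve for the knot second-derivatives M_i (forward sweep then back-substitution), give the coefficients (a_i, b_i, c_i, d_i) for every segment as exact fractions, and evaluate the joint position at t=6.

Δ: Δ0=-3, Δ1=7/3, Δ2=-2
row 1: diag=10, rhs=32; c'=3/10, d'=16/5
row 2: denom=10−3·3/10=91/10; d'=(-26−3·16/5)/(91/10)=-356/91
back: M2=-356/91
back: M1=16/5−3/10·-356/91=398/91
M: M0=0, M1=398/91, M2=-356/91, M3=0
seg 0: a=1, c=M0/2=0, d=(M1−M0)/(6·2)=199/546, b=Δ0−h0·(2M0+M1)/6=-1217/273
seg 1: a=-5, c=M1/2=199/91, d=(M2−M1)/(6·3)=-29/63, b=Δ1−h1·(2M1+M2)/6=-23/273
seg 2: a=2, c=M2/2=-178/91, d=(M3−M2)/(6·2)=89/273, b=Δ2−h2·(2M2+M3)/6=166/273
t_q=6 → seg 2, τ=1; S=2+166/273·τ+-178/91·τ²+89/273·τ³=89/91

  seg 0: a=1 b=-1217/273 c=0 d=199/546
  seg 1: a=-5 b=-23/273 c=199/91 d=-29/63
  seg 2: a=2 b=166/273 c=-178/91 d=89/273
S(6) = 89/91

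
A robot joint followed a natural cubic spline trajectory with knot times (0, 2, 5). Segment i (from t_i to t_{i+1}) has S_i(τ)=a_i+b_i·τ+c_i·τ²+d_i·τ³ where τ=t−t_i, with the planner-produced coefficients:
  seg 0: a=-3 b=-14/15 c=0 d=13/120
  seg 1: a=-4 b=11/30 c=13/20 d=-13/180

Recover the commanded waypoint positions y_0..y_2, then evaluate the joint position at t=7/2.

y_0=-3 y_1=-4 y_2=1
S(7/2) = -357/160

y_0 = S_0(0) = a_0 = -3
y_1 = S_1(0) = a_1 = -4
y_2 = S_1(3) = 1
t_q=7/2 is in segment 1 (τ=3/2); S_1(τ)=-357/160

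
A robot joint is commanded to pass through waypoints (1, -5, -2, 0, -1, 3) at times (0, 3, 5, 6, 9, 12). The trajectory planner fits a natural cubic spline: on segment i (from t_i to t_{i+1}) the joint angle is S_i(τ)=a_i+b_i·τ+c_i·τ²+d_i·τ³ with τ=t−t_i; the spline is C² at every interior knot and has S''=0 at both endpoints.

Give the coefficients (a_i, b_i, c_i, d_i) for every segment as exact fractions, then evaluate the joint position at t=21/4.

  seg 0: a=1 b=-100/33 c=0 d=34/297
  seg 1: a=-5 b=2/33 c=34/33 d=-41/264
  seg 2: a=-2 b=51/22 c=13/132 d=-5/12
  seg 3: a=0 b=167/132 c=-38/33 d=245/1188
  seg 4: a=-1 b=-5/66 c=31/44 d=-31/396
S(21/4) = -4001/2816

Δ: Δ0=-2, Δ1=3/2, Δ2=2, Δ3=-1/3, Δ4=4/3
row 1: diag=10, rhs=21; c'=1/5, d'=21/10
row 2: denom=6−2·1/5=28/5; d'=(3−2·21/10)/(28/5)=-3/14
row 3: denom=8−1·5/28=219/28; d'=(-14−1·-3/14)/(219/28)=-386/219
row 4: denom=12−3·28/73=792/73; d'=(10−3·-386/219)/(792/73)=31/22
back: M4=31/22
back: M3=-386/219−28/73·31/22=-76/33
back: M2=-3/14−5/28·-76/33=13/66
back: M1=21/10−1/5·13/66=68/33
M: M0=0, M1=68/33, M2=13/66, M3=-76/33, M4=31/22, M5=0
seg 0: a=1, c=M0/2=0, d=(M1−M0)/(6·3)=34/297, b=Δ0−h0·(2M0+M1)/6=-100/33
seg 1: a=-5, c=M1/2=34/33, d=(M2−M1)/(6·2)=-41/264, b=Δ1−h1·(2M1+M2)/6=2/33
seg 2: a=-2, c=M2/2=13/132, d=(M3−M2)/(6·1)=-5/12, b=Δ2−h2·(2M2+M3)/6=51/22
seg 3: a=0, c=M3/2=-38/33, d=(M4−M3)/(6·3)=245/1188, b=Δ3−h3·(2M3+M4)/6=167/132
seg 4: a=-1, c=M4/2=31/44, d=(M5−M4)/(6·3)=-31/396, b=Δ4−h4·(2M4+M5)/6=-5/66
t_q=21/4 → seg 2, τ=1/4; S=-2+51/22·τ+13/132·τ²+-5/12·τ³=-4001/2816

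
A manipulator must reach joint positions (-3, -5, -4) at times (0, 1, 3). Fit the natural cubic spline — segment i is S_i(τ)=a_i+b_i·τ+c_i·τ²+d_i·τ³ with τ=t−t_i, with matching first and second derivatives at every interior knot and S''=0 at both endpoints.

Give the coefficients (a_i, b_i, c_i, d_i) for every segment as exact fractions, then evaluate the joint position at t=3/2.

Δ: Δ0=-2, Δ1=1/2
row 1: diag=6, rhs=15; c'=1/3, d'=5/2
back: M1=5/2
M: M0=0, M1=5/2, M2=0
seg 0: a=-3, c=M0/2=0, d=(M1−M0)/(6·1)=5/12, b=Δ0−h0·(2M0+M1)/6=-29/12
seg 1: a=-5, c=M1/2=5/4, d=(M2−M1)/(6·2)=-5/24, b=Δ1−h1·(2M1+M2)/6=-7/6
t_q=3/2 → seg 1, τ=1/2; S=-5+-7/6·τ+5/4·τ²+-5/24·τ³=-339/64

  seg 0: a=-3 b=-29/12 c=0 d=5/12
  seg 1: a=-5 b=-7/6 c=5/4 d=-5/24
S(3/2) = -339/64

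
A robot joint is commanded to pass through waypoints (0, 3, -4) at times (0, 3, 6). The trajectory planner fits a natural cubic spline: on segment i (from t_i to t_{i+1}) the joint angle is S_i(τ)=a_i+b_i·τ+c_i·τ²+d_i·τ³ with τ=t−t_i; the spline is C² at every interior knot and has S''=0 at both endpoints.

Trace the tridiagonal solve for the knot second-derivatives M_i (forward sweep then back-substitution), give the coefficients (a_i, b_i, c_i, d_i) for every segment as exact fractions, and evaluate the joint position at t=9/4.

Δ: Δ0=1, Δ1=-7/3
row 1: diag=12, rhs=-20; c'=1/4, d'=-5/3
back: M1=-5/3
M: M0=0, M1=-5/3, M2=0
seg 0: a=0, c=M0/2=0, d=(M1−M0)/(6·3)=-5/54, b=Δ0−h0·(2M0+M1)/6=11/6
seg 1: a=3, c=M1/2=-5/6, d=(M2−M1)/(6·3)=5/54, b=Δ1−h1·(2M1+M2)/6=-2/3
t_q=9/4 → seg 0, τ=9/4; S=0+11/6·τ+0·τ²+-5/54·τ³=393/128

  seg 0: a=0 b=11/6 c=0 d=-5/54
  seg 1: a=3 b=-2/3 c=-5/6 d=5/54
S(9/4) = 393/128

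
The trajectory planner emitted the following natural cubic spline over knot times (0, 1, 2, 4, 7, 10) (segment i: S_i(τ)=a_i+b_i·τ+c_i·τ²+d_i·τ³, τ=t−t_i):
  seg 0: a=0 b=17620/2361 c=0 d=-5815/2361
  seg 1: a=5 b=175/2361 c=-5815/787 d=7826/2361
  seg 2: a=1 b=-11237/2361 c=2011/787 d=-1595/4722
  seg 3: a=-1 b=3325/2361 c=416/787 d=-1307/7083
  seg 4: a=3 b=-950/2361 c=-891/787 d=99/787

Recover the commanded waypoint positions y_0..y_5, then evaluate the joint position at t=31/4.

y_0=0 y_1=5 y_2=1 y_3=-1 y_4=3 y_5=-5
S(31/4) = 106501/50368

y_0 = S_0(0) = a_0 = 0
y_1 = S_1(0) = a_1 = 5
y_2 = S_2(0) = a_2 = 1
y_3 = S_3(0) = a_3 = -1
y_4 = S_4(0) = a_4 = 3
y_5 = S_4(3) = -5
t_q=31/4 is in segment 4 (τ=3/4); S_4(τ)=106501/50368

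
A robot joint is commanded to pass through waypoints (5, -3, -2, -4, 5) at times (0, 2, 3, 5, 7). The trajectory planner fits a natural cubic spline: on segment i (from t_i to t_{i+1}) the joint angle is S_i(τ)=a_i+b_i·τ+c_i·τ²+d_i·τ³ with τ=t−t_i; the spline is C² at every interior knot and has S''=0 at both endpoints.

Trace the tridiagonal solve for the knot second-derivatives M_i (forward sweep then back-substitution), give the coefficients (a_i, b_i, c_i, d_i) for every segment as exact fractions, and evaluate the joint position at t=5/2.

  seg 0: a=5 b=-759/128 c=0 d=247/512
  seg 1: a=-3 b=-9/64 c=741/256 d=-449/256
  seg 2: a=-2 b=99/256 c=-303/128 d=857/1024
  seg 3: a=-4 b=123/128 c=1359/512 d=-453/1024
S(5/2) = -5255/2048

Δ: Δ0=-4, Δ1=1, Δ2=-1, Δ3=9/2
row 1: diag=6, rhs=30; c'=1/6, d'=5
row 2: denom=6−1·1/6=35/6; d'=(-12−1·5)/(35/6)=-102/35
row 3: denom=8−2·12/35=256/35; d'=(33−2·-102/35)/(256/35)=1359/256
back: M3=1359/256
back: M2=-102/35−12/35·1359/256=-303/64
back: M1=5−1/6·-303/64=741/128
M: M0=0, M1=741/128, M2=-303/64, M3=1359/256, M4=0
seg 0: a=5, c=M0/2=0, d=(M1−M0)/(6·2)=247/512, b=Δ0−h0·(2M0+M1)/6=-759/128
seg 1: a=-3, c=M1/2=741/256, d=(M2−M1)/(6·1)=-449/256, b=Δ1−h1·(2M1+M2)/6=-9/64
seg 2: a=-2, c=M2/2=-303/128, d=(M3−M2)/(6·2)=857/1024, b=Δ2−h2·(2M2+M3)/6=99/256
seg 3: a=-4, c=M3/2=1359/512, d=(M4−M3)/(6·2)=-453/1024, b=Δ3−h3·(2M3+M4)/6=123/128
t_q=5/2 → seg 1, τ=1/2; S=-3+-9/64·τ+741/256·τ²+-449/256·τ³=-5255/2048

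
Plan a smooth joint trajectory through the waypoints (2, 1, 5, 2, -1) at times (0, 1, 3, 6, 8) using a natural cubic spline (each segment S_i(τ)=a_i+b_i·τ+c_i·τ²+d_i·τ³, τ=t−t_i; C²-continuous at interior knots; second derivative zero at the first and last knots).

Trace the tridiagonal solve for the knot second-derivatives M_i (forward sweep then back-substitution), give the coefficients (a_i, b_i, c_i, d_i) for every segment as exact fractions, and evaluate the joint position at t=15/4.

Δ: Δ0=-1, Δ1=2, Δ2=-1, Δ3=-3/2
row 1: diag=6, rhs=18; c'=1/3, d'=3
row 2: denom=10−2·1/3=28/3; d'=(-18−2·3)/(28/3)=-18/7
row 3: denom=10−3·9/28=253/28; d'=(-3−3·-18/7)/(253/28)=12/23
back: M3=12/23
back: M2=-18/7−9/28·12/23=-63/23
back: M1=3−1/3·-63/23=90/23
M: M0=0, M1=90/23, M2=-63/23, M3=12/23, M4=0
seg 0: a=2, c=M0/2=0, d=(M1−M0)/(6·1)=15/23, b=Δ0−h0·(2M0+M1)/6=-38/23
seg 1: a=1, c=M1/2=45/23, d=(M2−M1)/(6·2)=-51/92, b=Δ1−h1·(2M1+M2)/6=7/23
seg 2: a=5, c=M2/2=-63/46, d=(M3−M2)/(6·3)=25/138, b=Δ2−h2·(2M2+M3)/6=34/23
seg 3: a=2, c=M3/2=6/23, d=(M4−M3)/(6·2)=-1/23, b=Δ3−h3·(2M3+M4)/6=-85/46
t_q=15/4 → seg 2, τ=3/4; S=5+34/23·τ+-63/46·τ²+25/138·τ³=15941/2944

  seg 0: a=2 b=-38/23 c=0 d=15/23
  seg 1: a=1 b=7/23 c=45/23 d=-51/92
  seg 2: a=5 b=34/23 c=-63/46 d=25/138
  seg 3: a=2 b=-85/46 c=6/23 d=-1/23
S(15/4) = 15941/2944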